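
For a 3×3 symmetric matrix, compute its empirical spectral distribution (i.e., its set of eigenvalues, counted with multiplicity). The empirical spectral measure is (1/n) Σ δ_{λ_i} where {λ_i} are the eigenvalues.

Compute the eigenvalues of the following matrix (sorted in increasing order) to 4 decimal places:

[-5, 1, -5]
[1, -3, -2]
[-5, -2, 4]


Since M is real symmetric, all three eigenvalues are real; they are the roots of det(λI − M) = λ³ − (tr M) λ² + s λ − det M, where s is the sum of the principal 2×2 minors.
tr M = -5 + (-3) + 4 = -4.
s = ((-5)·(-3) − 1²) + ((-5)·4 − (-5)²) + ((-3)·4 − (-2)²) = 14 + (-45) + (-16) = -47.
det M (expand along row 1) = (-5)·(-16) − 1·(-6) + (-5)·(-17) = 171.
Characteristic polynomial: λ³ + 4λ² − 47λ − 171 = 0.
Substitute λ = y + (tr M)/3 = y − 1.333333 to remove the quadratic term: y³ + p·y + q = 0 with p = s − (tr M)²/3 = -52.333333 and q = −2(tr M)³/27 + (tr M)·s/3 − det M = -103.592593.
Three real roots ⇒ use the trigonometric (Viète) form: r = 2√(−p/3) = 8.353309, φ = arccos(3q/(p·r)) = arccos(0.710907) = 0.780009 rad.
y_k = r·cos(φ/3 − 2πk/3) for k = 0, 1, 2 gives y = 8.072548, -2.176487, -5.896061.
λ_k = y_k − 1.333333 gives λ = 6.7392, -3.5098, -7.2294 (check: the sum is -4.0000 = tr M).

Eigenvalues sorted in increasing order: [-7.2294, -3.5098, 6.7392].


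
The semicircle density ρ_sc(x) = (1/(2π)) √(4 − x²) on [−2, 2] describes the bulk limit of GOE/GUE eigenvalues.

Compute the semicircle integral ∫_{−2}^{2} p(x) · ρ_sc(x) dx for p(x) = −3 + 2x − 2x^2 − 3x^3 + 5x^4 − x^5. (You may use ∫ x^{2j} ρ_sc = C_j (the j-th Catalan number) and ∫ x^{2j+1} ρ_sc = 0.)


Write p(x) = Σ a_i x^i, split into monomials and integrate each against ρ_sc separately.
Using ∫ x^{2j} ρ_sc = C_j = (1/(j+1)) C(2j, j) (Catalan numbers) and ∫ x^{2j+1} ρ_sc = 0 (odd monomials vanish by symmetry):
  i = 0 (even): a_0 · C_{0} = -3 · 1 = -3
  i = 1 (odd): ∫ x^1 ρ_sc = 0 (vanishes)
  i = 2 (even): a_2 · C_{1} = -2 · 1 = -2
  i = 3 (odd): ∫ x^3 ρ_sc = 0 (vanishes)
  i = 4 (even): a_4 · C_{2} = 5 · 2 = 10
  i = 5 (odd): ∫ x^5 ρ_sc = 0 (vanishes)

Summing the contributions: ∫_{−2}^{2} p(x) ρ_sc(x) dx = (-3) + (-2) + 10 = 5.


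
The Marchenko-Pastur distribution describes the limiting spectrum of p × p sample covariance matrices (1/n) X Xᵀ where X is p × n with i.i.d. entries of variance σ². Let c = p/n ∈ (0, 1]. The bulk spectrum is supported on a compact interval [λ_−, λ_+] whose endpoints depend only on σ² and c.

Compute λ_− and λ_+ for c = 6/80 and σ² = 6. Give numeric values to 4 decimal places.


c = 6/80 = 0.075000; √c = 0.273861.
λ_− = σ² (1 − √c)² = 6 · (1 − 0.273861)² = 6 · (0.726139)² = 3.163665.
λ_+ = σ² (1 + √c)² = 6 · (1 + 0.273861)² = 6 · (1.273861)² = 9.736335.

Rounded to 4 decimal places: λ_− ≈ 3.1637, λ_+ ≈ 9.7363.


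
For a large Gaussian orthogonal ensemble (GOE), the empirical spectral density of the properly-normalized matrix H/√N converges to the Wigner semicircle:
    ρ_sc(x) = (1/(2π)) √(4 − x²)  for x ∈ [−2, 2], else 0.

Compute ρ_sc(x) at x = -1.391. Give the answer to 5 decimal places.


ρ_sc(x) = (1/(2π)) √(4 − x²). With x = -1.391:
  4 − x² = 4 − (-1.391)² = 4 − 1.934881 = 2.065119.
  √(4 − x²) = 1.437052.
  1/(2π) = 0.159155.
  ρ_sc(-1.391) = 0.159155 · 1.437052 = 0.228714.

Rounded to 5 decimal places: ρ_sc(-1.391) ≈ 0.22871.


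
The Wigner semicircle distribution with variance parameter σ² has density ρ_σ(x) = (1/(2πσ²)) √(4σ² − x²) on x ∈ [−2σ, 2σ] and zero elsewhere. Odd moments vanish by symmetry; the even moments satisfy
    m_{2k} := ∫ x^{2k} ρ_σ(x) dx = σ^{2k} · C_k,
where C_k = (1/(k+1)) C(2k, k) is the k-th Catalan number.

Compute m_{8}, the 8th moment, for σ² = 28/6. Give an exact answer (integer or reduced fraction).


By the scaled semicircle moment identity, m_{2k} = σ^{2k} · C_k with k = 4.
C_4 = (1/(k+1)) · C(2k, k) = (1/5) · C(8, 4) = (1/5) · 70 = 14.
σ^{2k} = (σ²)^k = (28/6)^4 = 38416/81.

Therefore m_{8} = σ^{8} · C_4 = (38416/81) · 14 = 537824/81.


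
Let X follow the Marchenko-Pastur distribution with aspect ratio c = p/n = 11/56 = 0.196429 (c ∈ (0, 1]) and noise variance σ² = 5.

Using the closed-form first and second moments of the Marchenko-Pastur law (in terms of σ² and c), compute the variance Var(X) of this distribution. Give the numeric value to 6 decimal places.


Recall the MP moments m_1 = E[X] = σ² and m_2 = E[X²] = σ⁴ (1 + c).
m_1 = E[X] = σ² = 5, so m_1² = 25.
m_2 = E[X²] = σ⁴ (1 + c) = 25 · (1 + 0.196429) = 25 · 1.196429 = 29.910714.
(Note m_2 − m_1² simplifies to c · σ⁴ = 0.196429 · 25.)

Var(X) = m_2 − m_1² = 29.910714 − 25 = 4.910714.


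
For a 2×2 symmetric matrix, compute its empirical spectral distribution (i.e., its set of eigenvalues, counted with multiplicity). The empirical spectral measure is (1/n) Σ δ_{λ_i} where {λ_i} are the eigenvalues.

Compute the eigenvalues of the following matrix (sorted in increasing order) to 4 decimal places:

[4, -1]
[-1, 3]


Since M is real symmetric, both eigenvalues are real; they are the roots of det(λI − M) = λ² − (tr M) λ + det M.
tr M = 4 + 3 = 7.
det M = 4·3 − (-1)² = 12 − 1 = 11.
Characteristic polynomial: λ² − 7λ + 11 = 0.
Discriminant Δ = (tr M)² − 4·det M = 49 − 44 = 5; √Δ = 2.236068.
λ = (tr M ± √Δ)/2 = (7 ± 2.236068)/2, giving (tr M − √Δ)/2 = 2.3820 and (tr M + √Δ)/2 = 4.6180.

Eigenvalues sorted in increasing order: [2.3820, 4.6180].


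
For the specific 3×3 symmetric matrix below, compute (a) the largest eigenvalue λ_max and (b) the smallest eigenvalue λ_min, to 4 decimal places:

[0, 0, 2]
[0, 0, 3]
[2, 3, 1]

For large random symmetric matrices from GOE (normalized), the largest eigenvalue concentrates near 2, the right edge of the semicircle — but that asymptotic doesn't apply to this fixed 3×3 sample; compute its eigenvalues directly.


Since M is real symmetric, all three eigenvalues are real; they are the roots of det(λI − M) = λ³ − (tr M) λ² + s λ − det M, where s is the sum of the principal 2×2 minors.
tr M = 0 + 0 + 1 = 1.
s = (0·0 − 0²) + (0·1 − 2²) + (0·1 − 3²) = 0 + (-4) + (-9) = -13.
det M (expand along row 1) = 0·(-9) − 0·(-6) + 2·0 = 0.
Characteristic polynomial: λ³ − λ² − 13λ = 0.
Substitute λ = y + (tr M)/3 = y + 0.333333 to remove the quadratic term: y³ + p·y + q = 0 with p = s − (tr M)²/3 = -13.333333 and q = −2(tr M)³/27 + (tr M)·s/3 − det M = -4.407407.
Three real roots ⇒ use the trigonometric (Viète) form: r = 2√(−p/3) = 4.216370, φ = arccos(3q/(p·r)) = arccos(0.235194) = 1.333378 rad.
y_k = r·cos(φ/3 − 2πk/3) for k = 0, 1, 2 gives y = 3.806722, -0.333333, -3.473388.
λ_k = y_k + 0.333333 gives λ = 4.1401, 0.0000, -3.1401 (check: the sum is 1.0000 = tr M).

Hence λ_max = 4.1401 and λ_min = -3.1401.


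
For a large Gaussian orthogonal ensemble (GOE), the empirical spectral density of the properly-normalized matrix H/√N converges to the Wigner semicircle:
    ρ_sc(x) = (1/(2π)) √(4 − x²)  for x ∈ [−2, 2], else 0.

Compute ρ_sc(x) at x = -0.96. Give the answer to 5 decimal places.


ρ_sc(x) = (1/(2π)) √(4 − x²). With x = -0.96:
  4 − x² = 4 − (-0.96)² = 4 − 0.921600 = 3.078400.
  √(4 − x²) = 1.754537.
  1/(2π) = 0.159155.
  ρ_sc(-0.96) = 0.159155 · 1.754537 = 0.279243.

Rounded to 5 decimal places: ρ_sc(-0.96) ≈ 0.27924.


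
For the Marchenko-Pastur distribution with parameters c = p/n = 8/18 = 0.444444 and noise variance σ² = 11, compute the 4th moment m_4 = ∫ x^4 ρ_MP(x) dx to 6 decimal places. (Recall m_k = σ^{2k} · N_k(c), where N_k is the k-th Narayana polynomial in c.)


E[X⁴] = σ⁸ (1 + 6c + 6c² + c³) (fourth MP moment). With σ² = 11 (so σ⁸ = 14641) and c = 8/18 = 0.444444: E[X⁴] = 14641 · (1 + 6·0.444444 + 6·(0.444444)² + (0.444444)³) = 14641 · 4.939643.

So E[X^4] = 72321.318244.


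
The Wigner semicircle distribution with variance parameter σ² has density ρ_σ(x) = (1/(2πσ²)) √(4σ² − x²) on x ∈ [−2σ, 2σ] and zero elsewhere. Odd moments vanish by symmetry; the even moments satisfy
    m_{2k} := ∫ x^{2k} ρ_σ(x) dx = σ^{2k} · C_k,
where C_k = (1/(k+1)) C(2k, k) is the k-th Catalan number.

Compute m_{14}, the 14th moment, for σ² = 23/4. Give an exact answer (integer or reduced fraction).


By the scaled semicircle moment identity, m_{2k} = σ^{2k} · C_k with k = 7.
C_7 = (1/(k+1)) · C(2k, k) = (1/8) · C(14, 7) = (1/8) · 3432 = 429.
σ^{2k} = (σ²)^k = (23/4)^7 = 3404825447/16384.

Therefore m_{14} = σ^{14} · C_7 = (3404825447/16384) · 429 = 1460670116763/16384.


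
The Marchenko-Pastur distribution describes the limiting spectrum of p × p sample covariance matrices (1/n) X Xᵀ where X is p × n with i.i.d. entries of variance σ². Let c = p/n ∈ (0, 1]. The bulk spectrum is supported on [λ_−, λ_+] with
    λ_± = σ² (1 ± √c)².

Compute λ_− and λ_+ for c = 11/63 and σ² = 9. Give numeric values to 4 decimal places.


c = 11/63 = 0.174603; √c = 0.417855.
λ_− = σ² (1 − √c)² = 9 · (1 − 0.417855)² = 9 · (0.582145)² = 3.050031.
λ_+ = σ² (1 + √c)² = 9 · (1 + 0.417855)² = 9 · (1.417855)² = 18.092827.

Rounded to 4 decimal places: λ_− ≈ 3.0500, λ_+ ≈ 18.0928.


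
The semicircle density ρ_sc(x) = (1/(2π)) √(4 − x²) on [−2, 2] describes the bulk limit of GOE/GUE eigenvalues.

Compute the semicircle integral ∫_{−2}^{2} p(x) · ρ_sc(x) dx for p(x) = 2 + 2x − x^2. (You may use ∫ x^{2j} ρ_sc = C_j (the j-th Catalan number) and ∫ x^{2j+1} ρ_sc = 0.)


Write p(x) = Σ a_i x^i, split into monomials and integrate each against ρ_sc separately.
Using ∫ x^{2j} ρ_sc = C_j = (1/(j+1)) C(2j, j) (Catalan numbers) and ∫ x^{2j+1} ρ_sc = 0 (odd monomials vanish by symmetry):
  i = 0 (even): a_0 · C_{0} = 2 · 1 = 2
  i = 1 (odd): ∫ x^1 ρ_sc = 0 (vanishes)
  i = 2 (even): a_2 · C_{1} = -1 · 1 = -1

Summing the contributions: ∫_{−2}^{2} p(x) ρ_sc(x) dx = 2 + (-1) = 1.


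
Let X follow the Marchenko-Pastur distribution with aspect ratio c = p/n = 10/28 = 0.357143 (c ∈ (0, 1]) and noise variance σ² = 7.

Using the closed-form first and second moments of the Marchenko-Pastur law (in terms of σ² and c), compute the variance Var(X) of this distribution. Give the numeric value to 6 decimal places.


Recall the MP moments m_1 = E[X] = σ² and m_2 = E[X²] = σ⁴ (1 + c).
m_1 = E[X] = σ² = 7, so m_1² = 49.
m_2 = E[X²] = σ⁴ (1 + c) = 49 · (1 + 0.357143) = 49 · 1.357143 = 66.500000.
(Note m_2 − m_1² simplifies to c · σ⁴ = 0.357143 · 49.)

Var(X) = m_2 − m_1² = 66.500000 − 49 = 17.500000.


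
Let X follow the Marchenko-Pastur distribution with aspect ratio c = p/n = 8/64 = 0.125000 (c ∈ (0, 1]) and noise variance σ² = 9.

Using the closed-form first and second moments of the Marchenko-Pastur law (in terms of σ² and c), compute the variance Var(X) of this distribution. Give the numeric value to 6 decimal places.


Recall the MP moments m_1 = E[X] = σ² and m_2 = E[X²] = σ⁴ (1 + c).
m_1 = E[X] = σ² = 9, so m_1² = 81.
m_2 = E[X²] = σ⁴ (1 + c) = 81 · (1 + 0.125000) = 81 · 1.125000 = 91.125000.
(Note m_2 − m_1² simplifies to c · σ⁴ = 0.125000 · 81.)

Var(X) = m_2 − m_1² = 91.125000 − 81 = 10.125000.


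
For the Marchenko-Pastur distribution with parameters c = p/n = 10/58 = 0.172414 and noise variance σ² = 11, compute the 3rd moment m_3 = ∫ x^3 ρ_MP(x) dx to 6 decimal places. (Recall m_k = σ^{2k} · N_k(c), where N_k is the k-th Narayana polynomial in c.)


E[X³] = σ⁶ (1 + 3c + c²) (third MP moment). With σ² = 11 (so σ⁶ = 1331) and c = 10/58 = 0.172414: E[X³] = 1331 · (1 + 3·0.172414 + (0.172414)²) = 1331 · 1.546968.

So E[X^3] = 2059.014269.


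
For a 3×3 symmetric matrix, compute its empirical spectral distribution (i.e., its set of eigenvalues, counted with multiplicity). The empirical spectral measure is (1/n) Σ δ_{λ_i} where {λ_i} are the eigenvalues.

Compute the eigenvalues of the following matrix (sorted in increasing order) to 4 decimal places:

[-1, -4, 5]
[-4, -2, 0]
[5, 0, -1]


Since M is real symmetric, all three eigenvalues are real; they are the roots of det(λI − M) = λ³ − (tr M) λ² + s λ − det M, where s is the sum of the principal 2×2 minors.
tr M = -1 + (-2) + (-1) = -4.
s = ((-1)·(-2) − (-4)²) + ((-1)·(-1) − 5²) + ((-2)·(-1) − 0²) = -14 + (-24) + 2 = -36.
det M (expand along row 1) = (-1)·2 − (-4)·4 + 5·10 = 64.
Characteristic polynomial: λ³ + 4λ² − 36λ − 64 = 0.
Substitute λ = y + (tr M)/3 = y − 1.333333 to remove the quadratic term: y³ + p·y + q = 0 with p = s − (tr M)²/3 = -41.333333 and q = −2(tr M)³/27 + (tr M)·s/3 − det M = -11.259259.
Three real roots ⇒ use the trigonometric (Viète) form: r = 2√(−p/3) = 7.423686, φ = arccos(3q/(p·r)) = arccos(0.110081) = 1.460492 rad.
y_k = r·cos(φ/3 − 2πk/3) for k = 0, 1, 2 gives y = 6.561202, -0.272893, -6.288309.
λ_k = y_k − 1.333333 gives λ = 5.2279, -1.6062, -7.6216 (check: the sum is -4.0000 = tr M).

Eigenvalues sorted in increasing order: [-7.6216, -1.6062, 5.2279].


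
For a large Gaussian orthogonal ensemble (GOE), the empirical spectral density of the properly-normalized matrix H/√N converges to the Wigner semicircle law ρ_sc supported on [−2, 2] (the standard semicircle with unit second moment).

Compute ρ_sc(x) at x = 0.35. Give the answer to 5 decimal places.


ρ_sc(x) = (1/(2π)) √(4 − x²). With x = 0.35:
  4 − x² = 4 − (0.35)² = 4 − 0.122500 = 3.877500.
  √(4 − x²) = 1.969137.
  1/(2π) = 0.159155.
  ρ_sc(0.35) = 0.159155 · 1.969137 = 0.313398.

Rounded to 5 decimal places: ρ_sc(0.35) ≈ 0.31340.


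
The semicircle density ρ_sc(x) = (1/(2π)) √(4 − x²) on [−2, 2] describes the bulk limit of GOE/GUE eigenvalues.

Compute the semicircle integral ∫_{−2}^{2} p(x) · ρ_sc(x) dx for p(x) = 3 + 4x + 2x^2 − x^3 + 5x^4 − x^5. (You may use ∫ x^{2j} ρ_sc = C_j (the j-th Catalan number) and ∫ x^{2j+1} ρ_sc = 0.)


Write p(x) = Σ a_i x^i, split into monomials and integrate each against ρ_sc separately.
Using ∫ x^{2j} ρ_sc = C_j = (1/(j+1)) C(2j, j) (Catalan numbers) and ∫ x^{2j+1} ρ_sc = 0 (odd monomials vanish by symmetry):
  i = 0 (even): a_0 · C_{0} = 3 · 1 = 3
  i = 1 (odd): ∫ x^1 ρ_sc = 0 (vanishes)
  i = 2 (even): a_2 · C_{1} = 2 · 1 = 2
  i = 3 (odd): ∫ x^3 ρ_sc = 0 (vanishes)
  i = 4 (even): a_4 · C_{2} = 5 · 2 = 10
  i = 5 (odd): ∫ x^5 ρ_sc = 0 (vanishes)

Summing the contributions: ∫_{−2}^{2} p(x) ρ_sc(x) dx = 3 + 2 + 10 = 15.


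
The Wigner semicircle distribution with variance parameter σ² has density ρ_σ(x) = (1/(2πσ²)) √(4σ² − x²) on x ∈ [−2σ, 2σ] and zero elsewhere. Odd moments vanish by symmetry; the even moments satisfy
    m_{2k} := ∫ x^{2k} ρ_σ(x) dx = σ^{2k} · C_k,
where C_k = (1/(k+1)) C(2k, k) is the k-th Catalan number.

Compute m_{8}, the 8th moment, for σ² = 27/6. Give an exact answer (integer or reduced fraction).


By the scaled semicircle moment identity, m_{2k} = σ^{2k} · C_k with k = 4.
C_4 = (1/(k+1)) · C(2k, k) = (1/5) · C(8, 4) = (1/5) · 70 = 14.
σ^{2k} = (σ²)^k = (27/6)^4 = 6561/16.

Therefore m_{8} = σ^{8} · C_4 = (6561/16) · 14 = 45927/8.


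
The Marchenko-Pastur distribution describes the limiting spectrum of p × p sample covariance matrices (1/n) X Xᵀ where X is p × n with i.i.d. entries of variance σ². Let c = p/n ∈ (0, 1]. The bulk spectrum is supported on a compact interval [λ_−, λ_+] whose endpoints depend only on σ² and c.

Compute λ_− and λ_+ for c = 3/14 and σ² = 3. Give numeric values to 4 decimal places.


c = 3/14 = 0.214286; √c = 0.462910.
λ_− = σ² (1 − √c)² = 3 · (1 − 0.462910)² = 3 · (0.537090)² = 0.865397.
λ_+ = σ² (1 + √c)² = 3 · (1 + 0.462910)² = 3 · (1.462910)² = 6.420317.

Rounded to 4 decimal places: λ_− ≈ 0.8654, λ_+ ≈ 6.4203.


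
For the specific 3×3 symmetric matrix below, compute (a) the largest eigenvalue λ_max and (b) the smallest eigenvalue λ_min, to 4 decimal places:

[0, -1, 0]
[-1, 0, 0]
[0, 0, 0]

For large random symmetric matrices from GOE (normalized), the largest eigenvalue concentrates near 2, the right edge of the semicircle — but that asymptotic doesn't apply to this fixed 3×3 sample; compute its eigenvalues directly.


Since M is real symmetric, all three eigenvalues are real; they are the roots of det(λI − M) = λ³ − (tr M) λ² + s λ − det M, where s is the sum of the principal 2×2 minors.
tr M = 0 + 0 + 0 = 0.
s = (0·0 − (-1)²) + (0·0 − 0²) + (0·0 − 0²) = -1 + 0 + 0 = -1.
det M (expand along row 1) = 0·0 − (-1)·0 + 0·0 = 0.
Characteristic polynomial: λ³ − λ = 0.
Substitute λ = y + (tr M)/3 = y + 0.000000 to remove the quadratic term: y³ + p·y + q = 0 with p = s − (tr M)²/3 = -1.000000 and q = −2(tr M)³/27 + (tr M)·s/3 − det M = 0.000000.
Three real roots ⇒ use the trigonometric (Viète) form: r = 2√(−p/3) = 1.154701, φ = arccos(3q/(p·r)) = arccos(0.000000) = 1.570796 rad.
y_k = r·cos(φ/3 − 2πk/3) for k = 0, 1, 2 gives y = 1.000000, 0.000000, -1.000000.
λ_k = y_k + 0.000000 gives λ = 1.0000, 0.0000, -1.0000 (check: the sum is 0.0000 = tr M).

Hence λ_max = 1.0000 and λ_min = -1.0000.


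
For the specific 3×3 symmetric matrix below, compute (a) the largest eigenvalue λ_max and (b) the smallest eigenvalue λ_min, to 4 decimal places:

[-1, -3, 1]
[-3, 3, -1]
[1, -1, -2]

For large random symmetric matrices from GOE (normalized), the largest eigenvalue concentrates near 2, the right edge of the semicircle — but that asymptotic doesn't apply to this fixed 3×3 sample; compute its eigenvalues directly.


Since M is real symmetric, all three eigenvalues are real; they are the roots of det(λI − M) = λ³ − (tr M) λ² + s λ − det M, where s is the sum of the principal 2×2 minors.
tr M = -1 + 3 + (-2) = 0.
s = ((-1)·3 − (-3)²) + ((-1)·(-2) − 1²) + (3·(-2) − (-1)²) = -12 + 1 + (-7) = -18.
det M (expand along row 1) = (-1)·(-7) − (-3)·7 + 1·0 = 28.
Characteristic polynomial: λ³ − 18λ − 28 = 0.
Substitute λ = y + (tr M)/3 = y + 0.000000 to remove the quadratic term: y³ + p·y + q = 0 with p = s − (tr M)²/3 = -18.000000 and q = −2(tr M)³/27 + (tr M)·s/3 − det M = -28.000000.
Three real roots ⇒ use the trigonometric (Viète) form: r = 2√(−p/3) = 4.898979, φ = arccos(3q/(p·r)) = arccos(0.952579) = 0.309193 rad.
y_k = r·cos(φ/3 − 2πk/3) for k = 0, 1, 2 gives y = 4.872983, -2.000000, -2.872983.
λ_k = y_k + 0.000000 gives λ = 4.8730, -2.0000, -2.8730 (check: the sum is 0.0000 = tr M).

Hence λ_max = 4.8730 and λ_min = -2.8730.


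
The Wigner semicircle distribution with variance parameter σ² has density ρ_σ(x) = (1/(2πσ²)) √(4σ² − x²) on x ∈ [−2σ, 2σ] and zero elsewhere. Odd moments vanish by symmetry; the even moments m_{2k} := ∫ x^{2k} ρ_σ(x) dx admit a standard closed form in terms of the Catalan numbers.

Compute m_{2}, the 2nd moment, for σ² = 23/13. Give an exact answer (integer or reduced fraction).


By the scaled semicircle moment identity, m_{2k} = σ^{2k} · C_k with k = 1.
C_1 = (1/(k+1)) · C(2k, k) = (1/2) · C(2, 1) = (1/2) · 2 = 1.
σ^{2k} = (σ²)^k = (23/13)^1 = 23/13.

Therefore m_{2} = σ^{2} · C_1 = (23/13) · 1 = 23/13.


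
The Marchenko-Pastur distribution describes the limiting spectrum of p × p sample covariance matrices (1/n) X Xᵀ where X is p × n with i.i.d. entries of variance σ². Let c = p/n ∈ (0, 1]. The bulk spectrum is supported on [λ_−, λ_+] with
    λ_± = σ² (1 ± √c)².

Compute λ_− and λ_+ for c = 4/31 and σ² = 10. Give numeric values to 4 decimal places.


c = 4/31 = 0.129032; √c = 0.359211.
λ_− = σ² (1 − √c)² = 10 · (1 − 0.359211)² = 10 · (0.640789)² = 4.106110.
λ_+ = σ² (1 + √c)² = 10 · (1 + 0.359211)² = 10 · (1.359211)² = 18.474535.

Rounded to 4 decimal places: λ_− ≈ 4.1061, λ_+ ≈ 18.4745.


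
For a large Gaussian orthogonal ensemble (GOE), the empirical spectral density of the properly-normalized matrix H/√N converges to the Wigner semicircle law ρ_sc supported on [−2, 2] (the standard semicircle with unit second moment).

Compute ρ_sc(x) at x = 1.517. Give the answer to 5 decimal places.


ρ_sc(x) = (1/(2π)) √(4 − x²). With x = 1.517:
  4 − x² = 4 − (1.517)² = 4 − 2.301289 = 1.698711.
  √(4 − x²) = 1.303346.
  1/(2π) = 0.159155.
  ρ_sc(1.517) = 0.159155 · 1.303346 = 0.207434.

Rounded to 5 decimal places: ρ_sc(1.517) ≈ 0.20743.


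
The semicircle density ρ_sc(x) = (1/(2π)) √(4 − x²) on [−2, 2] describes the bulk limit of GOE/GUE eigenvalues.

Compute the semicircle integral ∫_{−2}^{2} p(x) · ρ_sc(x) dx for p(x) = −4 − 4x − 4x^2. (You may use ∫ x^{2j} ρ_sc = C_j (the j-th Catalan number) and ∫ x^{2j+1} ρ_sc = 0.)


Write p(x) = Σ a_i x^i, split into monomials and integrate each against ρ_sc separately.
Using ∫ x^{2j} ρ_sc = C_j = (1/(j+1)) C(2j, j) (Catalan numbers) and ∫ x^{2j+1} ρ_sc = 0 (odd monomials vanish by symmetry):
  i = 0 (even): a_0 · C_{0} = -4 · 1 = -4
  i = 1 (odd): ∫ x^1 ρ_sc = 0 (vanishes)
  i = 2 (even): a_2 · C_{1} = -4 · 1 = -4

Summing the contributions: ∫_{−2}^{2} p(x) ρ_sc(x) dx = (-4) + (-4) = -8.


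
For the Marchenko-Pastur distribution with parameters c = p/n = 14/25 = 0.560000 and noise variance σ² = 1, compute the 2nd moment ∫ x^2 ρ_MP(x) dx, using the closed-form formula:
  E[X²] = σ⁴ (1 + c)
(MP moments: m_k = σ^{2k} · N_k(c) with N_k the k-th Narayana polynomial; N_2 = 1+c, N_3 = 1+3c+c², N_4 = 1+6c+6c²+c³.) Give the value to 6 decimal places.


E[X²] = σ⁴ (1 + c) (second MP moment). With σ² = 1 (so σ⁴ = 1) and c = 14/25 = 0.560000: E[X²] = 1 · (1 + 0.560000) = 1 · 1.560000.

So E[X^2] = 1.560000.


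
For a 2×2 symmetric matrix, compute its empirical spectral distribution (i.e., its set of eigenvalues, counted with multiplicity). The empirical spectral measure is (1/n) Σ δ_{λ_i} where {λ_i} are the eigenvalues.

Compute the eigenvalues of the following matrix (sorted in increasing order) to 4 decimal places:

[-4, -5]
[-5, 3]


Since M is real symmetric, both eigenvalues are real; they are the roots of det(λI − M) = λ² − (tr M) λ + det M.
tr M = -4 + 3 = -1.
det M = (-4)·3 − (-5)² = -12 − 25 = -37.
Characteristic polynomial: λ² + λ − 37 = 0.
Discriminant Δ = (tr M)² − 4·det M = 1 − (-148) = 149; √Δ = 12.206556.
λ = (tr M ± √Δ)/2 = (-1 ± 12.206556)/2, giving (tr M − √Δ)/2 = -6.6033 and (tr M + √Δ)/2 = 5.6033.

Eigenvalues sorted in increasing order: [-6.6033, 5.6033].


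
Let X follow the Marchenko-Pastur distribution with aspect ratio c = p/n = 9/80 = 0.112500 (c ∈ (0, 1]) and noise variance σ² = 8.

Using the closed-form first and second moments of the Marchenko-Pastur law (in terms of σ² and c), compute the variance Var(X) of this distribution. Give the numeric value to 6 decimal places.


Recall the MP moments m_1 = E[X] = σ² and m_2 = E[X²] = σ⁴ (1 + c).
m_1 = E[X] = σ² = 8, so m_1² = 64.
m_2 = E[X²] = σ⁴ (1 + c) = 64 · (1 + 0.112500) = 64 · 1.112500 = 71.200000.
(Note m_2 − m_1² simplifies to c · σ⁴ = 0.112500 · 64.)

Var(X) = m_2 − m_1² = 71.200000 − 64 = 7.200000.


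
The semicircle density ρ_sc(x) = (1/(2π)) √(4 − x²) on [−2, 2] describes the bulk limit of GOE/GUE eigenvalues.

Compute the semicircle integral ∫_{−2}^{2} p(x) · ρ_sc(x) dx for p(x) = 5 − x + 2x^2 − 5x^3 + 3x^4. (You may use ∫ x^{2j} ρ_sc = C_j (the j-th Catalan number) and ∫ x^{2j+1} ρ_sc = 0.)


Write p(x) = Σ a_i x^i, split into monomials and integrate each against ρ_sc separately.
Using ∫ x^{2j} ρ_sc = C_j = (1/(j+1)) C(2j, j) (Catalan numbers) and ∫ x^{2j+1} ρ_sc = 0 (odd monomials vanish by symmetry):
  i = 0 (even): a_0 · C_{0} = 5 · 1 = 5
  i = 1 (odd): ∫ x^1 ρ_sc = 0 (vanishes)
  i = 2 (even): a_2 · C_{1} = 2 · 1 = 2
  i = 3 (odd): ∫ x^3 ρ_sc = 0 (vanishes)
  i = 4 (even): a_4 · C_{2} = 3 · 2 = 6

Summing the contributions: ∫_{−2}^{2} p(x) ρ_sc(x) dx = 5 + 2 + 6 = 13.


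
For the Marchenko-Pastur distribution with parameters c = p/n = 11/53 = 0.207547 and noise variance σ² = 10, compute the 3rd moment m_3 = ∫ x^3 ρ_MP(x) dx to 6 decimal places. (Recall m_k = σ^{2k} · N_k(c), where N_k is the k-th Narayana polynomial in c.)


E[X³] = σ⁶ (1 + 3c + c²) (third MP moment). With σ² = 10 (so σ⁶ = 1000) and c = 11/53 = 0.207547: E[X³] = 1000 · (1 + 3·0.207547 + (0.207547)²) = 1000 · 1.665717.

So E[X^3] = 1665.717337.


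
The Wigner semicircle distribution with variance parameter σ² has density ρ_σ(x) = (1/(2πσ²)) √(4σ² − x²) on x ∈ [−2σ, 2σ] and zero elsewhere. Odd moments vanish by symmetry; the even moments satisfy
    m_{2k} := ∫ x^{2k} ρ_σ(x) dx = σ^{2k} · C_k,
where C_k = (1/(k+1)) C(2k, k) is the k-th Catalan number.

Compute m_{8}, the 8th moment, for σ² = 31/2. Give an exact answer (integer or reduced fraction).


By the scaled semicircle moment identity, m_{2k} = σ^{2k} · C_k with k = 4.
C_4 = (1/(k+1)) · C(2k, k) = (1/5) · C(8, 4) = (1/5) · 70 = 14.
σ^{2k} = (σ²)^k = (31/2)^4 = 923521/16.

Therefore m_{8} = σ^{8} · C_4 = (923521/16) · 14 = 6464647/8.


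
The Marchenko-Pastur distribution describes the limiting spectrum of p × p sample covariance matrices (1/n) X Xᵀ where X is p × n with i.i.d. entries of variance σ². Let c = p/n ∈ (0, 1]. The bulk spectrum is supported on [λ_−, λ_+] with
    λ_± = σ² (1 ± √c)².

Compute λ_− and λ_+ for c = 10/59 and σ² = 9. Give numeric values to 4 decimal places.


c = 10/59 = 0.169492; √c = 0.411693.
λ_− = σ² (1 − √c)² = 9 · (1 − 0.411693)² = 9 · (0.588307)² = 3.114941.
λ_+ = σ² (1 + √c)² = 9 · (1 + 0.411693)² = 9 · (1.411693)² = 17.935906.

Rounded to 4 decimal places: λ_− ≈ 3.1149, λ_+ ≈ 17.9359.


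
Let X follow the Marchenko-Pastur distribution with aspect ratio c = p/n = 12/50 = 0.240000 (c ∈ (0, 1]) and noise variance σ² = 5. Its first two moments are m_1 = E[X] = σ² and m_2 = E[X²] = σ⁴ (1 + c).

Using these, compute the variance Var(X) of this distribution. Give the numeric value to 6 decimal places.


m_1 = E[X] = σ² = 5, so m_1² = 25.
m_2 = E[X²] = σ⁴ (1 + c) = 25 · (1 + 0.240000) = 25 · 1.240000 = 31.000000.
(Note m_2 − m_1² simplifies to c · σ⁴ = 0.240000 · 25.)

Var(X) = m_2 − m_1² = 31.000000 − 25 = 6.000000.


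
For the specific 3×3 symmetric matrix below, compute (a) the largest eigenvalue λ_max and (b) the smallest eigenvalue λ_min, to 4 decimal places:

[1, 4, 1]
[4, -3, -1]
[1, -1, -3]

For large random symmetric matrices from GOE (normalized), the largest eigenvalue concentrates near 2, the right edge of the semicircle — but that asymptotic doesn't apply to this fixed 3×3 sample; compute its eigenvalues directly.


Since M is real symmetric, all three eigenvalues are real; they are the roots of det(λI − M) = λ³ − (tr M) λ² + s λ − det M, where s is the sum of the principal 2×2 minors.
tr M = 1 + (-3) + (-3) = -5.
s = (1·(-3) − 4²) + (1·(-3) − 1²) + ((-3)·(-3) − (-1)²) = -19 + (-4) + 8 = -15.
det M (expand along row 1) = 1·8 − 4·(-11) + 1·(-1) = 51.
Characteristic polynomial: λ³ + 5λ² − 15λ − 51 = 0.
Substitute λ = y + (tr M)/3 = y − 1.666667 to remove the quadratic term: y³ + p·y + q = 0 with p = s − (tr M)²/3 = -23.333333 and q = −2(tr M)³/27 + (tr M)·s/3 − det M = -16.740741.
Three real roots ⇒ use the trigonometric (Viète) form: r = 2√(−p/3) = 5.577734, φ = arccos(3q/(p·r)) = arccos(0.385888) = 1.174626 rad.
y_k = r·cos(φ/3 − 2πk/3) for k = 0, 1, 2 gives y = 5.155620, -0.734438, -4.421182.
λ_k = y_k − 1.666667 gives λ = 3.4890, -2.4011, -6.0878 (check: the sum is -5.0000 = tr M).

Hence λ_max = 3.4890 and λ_min = -6.0878.


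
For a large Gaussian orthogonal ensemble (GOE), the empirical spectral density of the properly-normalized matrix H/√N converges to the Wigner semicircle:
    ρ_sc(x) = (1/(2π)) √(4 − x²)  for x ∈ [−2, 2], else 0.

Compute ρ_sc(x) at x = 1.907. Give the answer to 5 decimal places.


ρ_sc(x) = (1/(2π)) √(4 − x²). With x = 1.907:
  4 − x² = 4 − (1.907)² = 4 − 3.636649 = 0.363351.
  √(4 − x²) = 0.602786.
  1/(2π) = 0.159155.
  ρ_sc(1.907) = 0.159155 · 0.602786 = 0.095936.

Rounded to 5 decimal places: ρ_sc(1.907) ≈ 0.09594.


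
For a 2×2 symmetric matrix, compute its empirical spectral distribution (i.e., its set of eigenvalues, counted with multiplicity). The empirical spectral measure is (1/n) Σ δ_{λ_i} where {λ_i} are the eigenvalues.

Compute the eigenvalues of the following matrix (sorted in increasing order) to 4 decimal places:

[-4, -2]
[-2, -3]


Since M is real symmetric, both eigenvalues are real; they are the roots of det(λI − M) = λ² − (tr M) λ + det M.
tr M = -4 + (-3) = -7.
det M = (-4)·(-3) − (-2)² = 12 − 4 = 8.
Characteristic polynomial: λ² + 7λ + 8 = 0.
Discriminant Δ = (tr M)² − 4·det M = 49 − 32 = 17; √Δ = 4.123106.
λ = (tr M ± √Δ)/2 = (-7 ± 4.123106)/2, giving (tr M − √Δ)/2 = -5.5616 and (tr M + √Δ)/2 = -1.4384.

Eigenvalues sorted in increasing order: [-5.5616, -1.4384].


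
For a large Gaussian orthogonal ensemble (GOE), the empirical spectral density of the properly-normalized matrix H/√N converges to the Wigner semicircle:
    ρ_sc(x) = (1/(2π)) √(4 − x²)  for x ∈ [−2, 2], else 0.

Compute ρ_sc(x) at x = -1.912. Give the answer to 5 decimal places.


ρ_sc(x) = (1/(2π)) √(4 − x²). With x = -1.912:
  4 − x² = 4 − (-1.912)² = 4 − 3.655744 = 0.344256.
  √(4 − x²) = 0.586733.
  1/(2π) = 0.159155.
  ρ_sc(-1.912) = 0.159155 · 0.586733 = 0.093382.

Rounded to 5 decimal places: ρ_sc(-1.912) ≈ 0.09338.


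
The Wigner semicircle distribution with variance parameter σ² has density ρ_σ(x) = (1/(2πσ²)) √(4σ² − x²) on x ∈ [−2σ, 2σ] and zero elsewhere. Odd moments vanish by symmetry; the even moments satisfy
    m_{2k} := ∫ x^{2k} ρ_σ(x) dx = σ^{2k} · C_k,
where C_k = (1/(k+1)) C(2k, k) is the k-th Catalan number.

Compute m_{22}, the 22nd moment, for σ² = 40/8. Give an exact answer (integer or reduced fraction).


By the scaled semicircle moment identity, m_{2k} = σ^{2k} · C_k with k = 11.
C_11 = (1/(k+1)) · C(2k, k) = (1/12) · C(22, 11) = (1/12) · 705432 = 58786.
σ^{2k} = (σ²)^k = (40/8)^11 = 48828125.

Therefore m_{22} = σ^{22} · C_11 = 48828125 · 58786 = 2870410156250.


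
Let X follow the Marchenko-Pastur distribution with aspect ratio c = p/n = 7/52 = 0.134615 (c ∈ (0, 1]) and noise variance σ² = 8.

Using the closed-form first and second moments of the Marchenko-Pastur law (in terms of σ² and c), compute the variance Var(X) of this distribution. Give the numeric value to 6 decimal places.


Recall the MP moments m_1 = E[X] = σ² and m_2 = E[X²] = σ⁴ (1 + c).
m_1 = E[X] = σ² = 8, so m_1² = 64.
m_2 = E[X²] = σ⁴ (1 + c) = 64 · (1 + 0.134615) = 64 · 1.134615 = 72.615385.
(Note m_2 − m_1² simplifies to c · σ⁴ = 0.134615 · 64.)

Var(X) = m_2 − m_1² = 72.615385 − 64 = 8.615385.


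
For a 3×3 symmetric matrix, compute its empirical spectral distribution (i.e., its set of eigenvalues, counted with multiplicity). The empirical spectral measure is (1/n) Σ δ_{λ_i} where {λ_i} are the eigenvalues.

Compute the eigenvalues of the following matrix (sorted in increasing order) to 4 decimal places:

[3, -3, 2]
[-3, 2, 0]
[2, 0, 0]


Since M is real symmetric, all three eigenvalues are real; they are the roots of det(λI − M) = λ³ − (tr M) λ² + s λ − det M, where s is the sum of the principal 2×2 minors.
tr M = 3 + 2 + 0 = 5.
s = (3·2 − (-3)²) + (3·0 − 2²) + (2·0 − 0²) = -3 + (-4) + 0 = -7.
det M (expand along row 1) = 3·0 − (-3)·0 + 2·(-4) = -8.
Characteristic polynomial: λ³ − 5λ² − 7λ + 8 = 0.
Substitute λ = y + (tr M)/3 = y + 1.666667 to remove the quadratic term: y³ + p·y + q = 0 with p = s − (tr M)²/3 = -15.333333 and q = −2(tr M)³/27 + (tr M)·s/3 − det M = -12.925926.
Three real roots ⇒ use the trigonometric (Viète) form: r = 2√(−p/3) = 4.521553, φ = arccos(3q/(p·r)) = arccos(0.559318) = 0.977234 rad.
y_k = r·cos(φ/3 − 2πk/3) for k = 0, 1, 2 gives y = 4.283777, -0.888783, -3.394994.
λ_k = y_k + 1.666667 gives λ = 5.9504, 0.7779, -1.7283 (check: the sum is 5.0000 = tr M).

Eigenvalues sorted in increasing order: [-1.7283, 0.7779, 5.9504].


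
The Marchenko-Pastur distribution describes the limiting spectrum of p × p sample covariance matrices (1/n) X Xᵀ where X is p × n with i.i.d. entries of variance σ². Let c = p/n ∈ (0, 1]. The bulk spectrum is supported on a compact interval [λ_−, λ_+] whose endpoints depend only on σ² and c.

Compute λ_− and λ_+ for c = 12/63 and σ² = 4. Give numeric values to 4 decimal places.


c = 12/63 = 0.190476; √c = 0.436436.
λ_− = σ² (1 − √c)² = 4 · (1 − 0.436436)² = 4 · (0.563564)² = 1.270419.
λ_+ = σ² (1 + √c)² = 4 · (1 + 0.436436)² = 4 · (1.436436)² = 8.253391.

Rounded to 4 decimal places: λ_− ≈ 1.2704, λ_+ ≈ 8.2534.


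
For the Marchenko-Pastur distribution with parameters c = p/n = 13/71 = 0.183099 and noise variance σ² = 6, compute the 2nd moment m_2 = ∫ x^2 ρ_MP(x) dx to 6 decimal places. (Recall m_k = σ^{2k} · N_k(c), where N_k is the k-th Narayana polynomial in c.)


E[X²] = σ⁴ (1 + c) (second MP moment). With σ² = 6 (so σ⁴ = 36) and c = 13/71 = 0.183099: E[X²] = 36 · (1 + 0.183099) = 36 · 1.183099.

So E[X^2] = 42.591549.


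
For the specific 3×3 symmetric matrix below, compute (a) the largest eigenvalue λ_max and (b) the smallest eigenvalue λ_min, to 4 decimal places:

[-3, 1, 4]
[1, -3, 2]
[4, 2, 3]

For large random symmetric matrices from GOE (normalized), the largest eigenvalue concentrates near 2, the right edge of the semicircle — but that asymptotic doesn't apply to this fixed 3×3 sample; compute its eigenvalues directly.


Since M is real symmetric, all three eigenvalues are real; they are the roots of det(λI − M) = λ³ − (tr M) λ² + s λ − det M, where s is the sum of the principal 2×2 minors.
tr M = -3 + (-3) + 3 = -3.
s = ((-3)·(-3) − 1²) + ((-3)·3 − 4²) + ((-3)·3 − 2²) = 8 + (-25) + (-13) = -30.
det M (expand along row 1) = (-3)·(-13) − 1·(-5) + 4·14 = 100.
Characteristic polynomial: λ³ + 3λ² − 30λ − 100 = 0.
Substitute λ = y + (tr M)/3 = y − 1.000000 to remove the quadratic term: y³ + p·y + q = 0 with p = s − (tr M)²/3 = -33.000000 and q = −2(tr M)³/27 + (tr M)·s/3 − det M = -68.000000.
Three real roots ⇒ use the trigonometric (Viète) form: r = 2√(−p/3) = 6.633250, φ = arccos(3q/(p·r)) = arccos(0.931944) = 0.371058 rad.
y_k = r·cos(φ/3 − 2πk/3) for k = 0, 1, 2 gives y = 6.582576, -2.582576, -4.000000.
λ_k = y_k − 1.000000 gives λ = 5.5826, -3.5826, -5.0000 (check: the sum is -3.0000 = tr M).

Hence λ_max = 5.5826 and λ_min = -5.0000.


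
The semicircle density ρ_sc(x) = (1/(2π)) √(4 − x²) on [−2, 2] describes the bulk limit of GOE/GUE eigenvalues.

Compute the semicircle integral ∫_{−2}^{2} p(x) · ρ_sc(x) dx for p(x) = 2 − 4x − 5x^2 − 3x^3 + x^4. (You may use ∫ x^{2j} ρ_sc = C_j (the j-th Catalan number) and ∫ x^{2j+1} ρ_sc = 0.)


Write p(x) = Σ a_i x^i, split into monomials and integrate each against ρ_sc separately.
Using ∫ x^{2j} ρ_sc = C_j = (1/(j+1)) C(2j, j) (Catalan numbers) and ∫ x^{2j+1} ρ_sc = 0 (odd monomials vanish by symmetry):
  i = 0 (even): a_0 · C_{0} = 2 · 1 = 2
  i = 1 (odd): ∫ x^1 ρ_sc = 0 (vanishes)
  i = 2 (even): a_2 · C_{1} = -5 · 1 = -5
  i = 3 (odd): ∫ x^3 ρ_sc = 0 (vanishes)
  i = 4 (even): a_4 · C_{2} = 1 · 2 = 2

Summing the contributions: ∫_{−2}^{2} p(x) ρ_sc(x) dx = 2 + (-5) + 2 = -1.


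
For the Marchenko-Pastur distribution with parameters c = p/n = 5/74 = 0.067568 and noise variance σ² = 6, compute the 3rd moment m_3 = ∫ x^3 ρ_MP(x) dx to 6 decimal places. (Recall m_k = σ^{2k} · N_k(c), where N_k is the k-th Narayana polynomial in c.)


E[X³] = σ⁶ (1 + 3c + c²) (third MP moment). With σ² = 6 (so σ⁶ = 216) and c = 5/74 = 0.067568: E[X³] = 216 · (1 + 3·0.067568 + (0.067568)²) = 216 · 1.207268.

So E[X^3] = 260.769905.


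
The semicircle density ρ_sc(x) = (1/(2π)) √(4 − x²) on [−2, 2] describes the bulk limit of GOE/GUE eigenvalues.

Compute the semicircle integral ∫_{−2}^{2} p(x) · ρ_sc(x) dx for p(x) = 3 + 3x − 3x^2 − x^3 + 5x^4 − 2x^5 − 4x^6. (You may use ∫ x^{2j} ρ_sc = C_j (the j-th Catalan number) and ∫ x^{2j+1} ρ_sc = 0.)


Write p(x) = Σ a_i x^i, split into monomials and integrate each against ρ_sc separately.
Using ∫ x^{2j} ρ_sc = C_j = (1/(j+1)) C(2j, j) (Catalan numbers) and ∫ x^{2j+1} ρ_sc = 0 (odd monomials vanish by symmetry):
  i = 0 (even): a_0 · C_{0} = 3 · 1 = 3
  i = 1 (odd): ∫ x^1 ρ_sc = 0 (vanishes)
  i = 2 (even): a_2 · C_{1} = -3 · 1 = -3
  i = 3 (odd): ∫ x^3 ρ_sc = 0 (vanishes)
  i = 4 (even): a_4 · C_{2} = 5 · 2 = 10
  i = 5 (odd): ∫ x^5 ρ_sc = 0 (vanishes)
  i = 6 (even): a_6 · C_{3} = -4 · 5 = -20

Summing the contributions: ∫_{−2}^{2} p(x) ρ_sc(x) dx = 3 + (-3) + 10 + (-20) = -10.


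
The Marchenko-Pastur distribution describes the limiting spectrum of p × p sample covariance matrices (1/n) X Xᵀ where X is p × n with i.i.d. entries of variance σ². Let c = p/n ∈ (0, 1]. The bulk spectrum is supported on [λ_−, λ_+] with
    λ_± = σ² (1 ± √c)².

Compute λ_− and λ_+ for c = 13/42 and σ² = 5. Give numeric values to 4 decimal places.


c = 13/42 = 0.309524; √c = 0.556349.
λ_− = σ² (1 − √c)² = 5 · (1 − 0.556349)² = 5 · (0.443651)² = 0.984133.
λ_+ = σ² (1 + √c)² = 5 · (1 + 0.556349)² = 5 · (1.556349)² = 12.111105.

Rounded to 4 decimal places: λ_− ≈ 0.9841, λ_+ ≈ 12.1111.


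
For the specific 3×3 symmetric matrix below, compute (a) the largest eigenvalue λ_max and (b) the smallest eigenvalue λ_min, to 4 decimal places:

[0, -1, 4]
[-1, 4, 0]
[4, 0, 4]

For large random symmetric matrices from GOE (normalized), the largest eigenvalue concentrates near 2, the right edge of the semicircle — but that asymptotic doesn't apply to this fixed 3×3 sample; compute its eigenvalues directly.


Since M is real symmetric, all three eigenvalues are real; they are the roots of det(λI − M) = λ³ − (tr M) λ² + s λ − det M, where s is the sum of the principal 2×2 minors.
tr M = 0 + 4 + 4 = 8.
s = (0·4 − (-1)²) + (0·4 − 4²) + (4·4 − 0²) = -1 + (-16) + 16 = -1.
det M (expand along row 1) = 0·16 − (-1)·(-4) + 4·(-16) = -68.
Characteristic polynomial: λ³ − 8λ² − λ + 68 = 0.
Substitute λ = y + (tr M)/3 = y + 2.666667 to remove the quadratic term: y³ + p·y + q = 0 with p = s − (tr M)²/3 = -22.333333 and q = −2(tr M)³/27 + (tr M)·s/3 − det M = 27.407407.
Three real roots ⇒ use the trigonometric (Viète) form: r = 2√(−p/3) = 5.456902, φ = arccos(3q/(p·r)) = arccos(-0.674667) = 2.311310 rad.
y_k = r·cos(φ/3 − 2πk/3) for k = 0, 1, 2 gives y = 3.915909, 1.333333, -5.249242.
λ_k = y_k + 2.666667 gives λ = 6.5826, 4.0000, -2.5826 (check: the sum is 8.0000 = tr M).

Hence λ_max = 6.5826 and λ_min = -2.5826.


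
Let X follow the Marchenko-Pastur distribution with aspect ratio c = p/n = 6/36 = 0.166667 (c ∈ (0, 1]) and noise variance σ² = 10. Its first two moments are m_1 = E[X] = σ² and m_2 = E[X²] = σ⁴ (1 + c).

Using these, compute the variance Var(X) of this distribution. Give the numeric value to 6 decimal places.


m_1 = E[X] = σ² = 10, so m_1² = 100.
m_2 = E[X²] = σ⁴ (1 + c) = 100 · (1 + 0.166667) = 100 · 1.166667 = 116.666667.
(Note m_2 − m_1² simplifies to c · σ⁴ = 0.166667 · 100.)

Var(X) = m_2 − m_1² = 116.666667 − 100 = 16.666667.
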